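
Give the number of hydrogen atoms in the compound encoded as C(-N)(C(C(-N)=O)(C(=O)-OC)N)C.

Hydrogens are implicit in SMILES; fill each atom to its normal valence:
  3 × C: no H
  3 × N: 2 H each → 6
  3 × O: no H
  2 × C: 3 H each → 6
  1 × C: 1 H
  Total hydrogens = 13.

13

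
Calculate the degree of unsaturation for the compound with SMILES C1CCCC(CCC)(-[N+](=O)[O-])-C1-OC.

2

Molecular formula from the SMILES: C10H19NO3.
DoU = (2C + 2 + N − H − X)/2 = (2·10 + 2 + 1 − 19 − 0)/2 = 4/2 = 2.
(Structurally: 1 ring(s) + 1 π bond(s) = 2.)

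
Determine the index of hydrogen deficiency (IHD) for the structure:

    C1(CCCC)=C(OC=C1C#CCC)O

Molecular formula from the SMILES: C12H16O2.
DoU = (2C + 2 + N − H − X)/2 = (2·12 + 2 + 0 − 16 − 0)/2 = 10/2 = 5.
(Structurally: 1 ring(s) + 4 π bond(s) = 5.)

5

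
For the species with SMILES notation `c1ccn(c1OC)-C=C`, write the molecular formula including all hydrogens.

C7H9NO

Heavy atoms from the SMILES: 7 C, 1 N, 1 O.
Implicit hydrogens by atom environment:
  3 × C (aromatic): 1 H each → 3
  1 × C: 3 H
  1 × C: 2 H
  1 × C: 1 H
  1 × C (aromatic): no H
  1 × N (aromatic): no H
  1 × O: no H
  Total hydrogens = 9.
Molecular formula: C7H9NO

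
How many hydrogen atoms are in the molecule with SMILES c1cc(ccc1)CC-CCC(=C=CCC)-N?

Hydrogens are implicit in SMILES; fill each atom to its normal valence:
  5 × C: 2 H each → 10
  5 × C (aromatic): 1 H each → 5
  2 × C: no H
  1 × C: 3 H
  1 × C: 1 H
  1 × C (aromatic): no H
  1 × N: 2 H
  Total hydrogens = 21.

21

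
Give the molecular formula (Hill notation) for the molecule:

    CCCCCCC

C7H16

Heavy atoms from the SMILES: 7 C.
Implicit hydrogens by atom environment:
  5 × C: 2 H each → 10
  2 × C: 3 H each → 6
  Total hydrogens = 16.
Molecular formula: C7H16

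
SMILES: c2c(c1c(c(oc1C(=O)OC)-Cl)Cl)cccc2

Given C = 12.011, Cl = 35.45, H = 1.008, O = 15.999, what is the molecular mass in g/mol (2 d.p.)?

Molecular formula: C12H8Cl2O3.
M = 12×12.011 + 2×35.45 + 8×1.008 + 3×15.999 = 271.09 g/mol.

271.09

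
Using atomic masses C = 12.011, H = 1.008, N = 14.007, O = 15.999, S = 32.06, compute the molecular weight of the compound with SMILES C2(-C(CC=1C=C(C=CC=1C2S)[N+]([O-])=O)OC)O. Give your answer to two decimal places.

255.29

Molecular formula: C11H13NO4S.
M = 11×12.011 + 13×1.008 + 1×14.007 + 4×15.999 + 1×32.06 = 255.29 g/mol.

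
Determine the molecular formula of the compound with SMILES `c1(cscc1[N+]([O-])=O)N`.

Heavy atoms from the SMILES: 4 C, 2 N, 2 O, 1 S.
Implicit hydrogens by atom environment:
  2 × C (aromatic): 1 H each → 2
  2 × C (aromatic): no H
  1 × N: 2 H
  1 × N (charge +1): no H
  1 × O: no H
  1 × O (charge -1): no H
  1 × S (aromatic): no H
  Total hydrogens = 4.
Molecular formula: C4H4N2O2S

C4H4N2O2S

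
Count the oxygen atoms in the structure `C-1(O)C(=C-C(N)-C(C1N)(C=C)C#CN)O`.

2

The symbol for oxygen appears 2 times in the SMILES.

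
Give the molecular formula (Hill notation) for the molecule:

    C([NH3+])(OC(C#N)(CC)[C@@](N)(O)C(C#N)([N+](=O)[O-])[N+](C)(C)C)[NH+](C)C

[C13H28N7O4]3+

Heavy atoms from the SMILES: 13 C, 7 N, 4 O.
Implicit hydrogens by atom environment:
  6 × C: 3 H each → 18
  5 × C: no H
  2 × N (charge +1): no H
  2 × N: no H
  2 × O: no H
  1 × C: 2 H
  1 × C: 1 H
  1 × N (charge +1): 3 H
  1 × N: 2 H
  1 × N (charge +1): 1 H
  1 × O: 1 H
  1 × O (charge -1): no H
  Total hydrogens = 28.
Net charge +3.
Molecular formula: [C13H28N7O4]3+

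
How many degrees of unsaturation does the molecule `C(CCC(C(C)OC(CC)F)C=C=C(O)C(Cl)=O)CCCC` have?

Molecular formula from the SMILES: C17H28ClFO3.
DoU = (2C + 2 + N − H − X)/2 = (2·17 + 2 + 0 − 28 − 2)/2 = 6/2 = 3.
(Structurally: 0 ring(s) + 3 π bond(s) = 3.)

3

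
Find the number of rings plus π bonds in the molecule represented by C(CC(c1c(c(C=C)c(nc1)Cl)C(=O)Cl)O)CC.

6

Molecular formula from the SMILES: C13H15Cl2NO2.
DoU = (2C + 2 + N − H − X)/2 = (2·13 + 2 + 1 − 15 − 2)/2 = 12/2 = 6.
(Structurally: 1 ring(s) + 5 π bond(s) = 6.)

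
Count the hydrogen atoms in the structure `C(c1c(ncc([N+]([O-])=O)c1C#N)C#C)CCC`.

Hydrogens are implicit in SMILES; fill each atom to its normal valence:
  4 × C (aromatic): no H
  3 × C: 2 H each → 6
  2 × C: no H
  1 × C: 3 H
  1 × C (aromatic): 1 H
  1 × C: 1 H
  1 × N (aromatic): no H
  1 × N (charge +1): no H
  1 × N: no H
  1 × O: no H
  1 × O (charge -1): no H
  Total hydrogens = 11.

11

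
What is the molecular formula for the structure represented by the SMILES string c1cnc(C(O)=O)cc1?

C6H5NO2

Heavy atoms from the SMILES: 6 C, 1 N, 2 O.
Implicit hydrogens by atom environment:
  4 × C (aromatic): 1 H each → 4
  1 × C (aromatic): no H
  1 × C: no H
  1 × N (aromatic): no H
  1 × O: 1 H
  1 × O: no H
  Total hydrogens = 5.
Molecular formula: C6H5NO2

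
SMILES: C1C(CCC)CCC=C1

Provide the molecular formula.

C9H16

Heavy atoms from the SMILES: 9 C.
Implicit hydrogens by atom environment:
  5 × C: 2 H each → 10
  3 × C: 1 H each → 3
  1 × C: 3 H
  Total hydrogens = 16.
Molecular formula: C9H16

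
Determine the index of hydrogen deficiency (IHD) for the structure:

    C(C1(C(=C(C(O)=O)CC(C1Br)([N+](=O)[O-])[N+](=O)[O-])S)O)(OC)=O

6

Molecular formula from the SMILES: C9H9BrN2O9S.
DoU = (2C + 2 + N − H − X)/2 = (2·9 + 2 + 2 − 9 − 1)/2 = 12/2 = 6.
(Structurally: 1 ring(s) + 5 π bond(s) = 6.)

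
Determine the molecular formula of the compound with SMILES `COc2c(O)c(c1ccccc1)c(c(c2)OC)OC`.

Heavy atoms from the SMILES: 15 C, 4 O.
Implicit hydrogens by atom environment:
  6 × C (aromatic): 1 H each → 6
  6 × C (aromatic): no H
  3 × C: 3 H each → 9
  3 × O: no H
  1 × O: 1 H
  Total hydrogens = 16.
Molecular formula: C15H16O4

C15H16O4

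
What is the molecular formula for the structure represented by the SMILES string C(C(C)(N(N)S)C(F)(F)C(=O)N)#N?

Heavy atoms from the SMILES: 5 C, 2 F, 4 N, 1 O, 1 S.
Implicit hydrogens by atom environment:
  4 × C: no H
  2 × F: no H
  2 × N: 2 H each → 4
  2 × N: no H
  1 × C: 3 H
  1 × O: no H
  1 × S: 1 H
  Total hydrogens = 8.
Molecular formula: C5H8F2N4OS

C5H8F2N4OS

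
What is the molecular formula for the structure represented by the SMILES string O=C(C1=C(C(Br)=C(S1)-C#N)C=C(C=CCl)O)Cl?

C10H4BrCl2NO2S

Heavy atoms from the SMILES: 1 Br, 10 C, 2 Cl, 1 N, 2 O, 1 S.
Implicit hydrogens by atom environment:
  4 × C (aromatic): no H
  3 × C: 1 H each → 3
  3 × C: no H
  2 × Cl: no H
  1 × Br: no H
  1 × N: no H
  1 × O: 1 H
  1 × O: no H
  1 × S (aromatic): no H
  Total hydrogens = 4.
Molecular formula: C10H4BrCl2NO2S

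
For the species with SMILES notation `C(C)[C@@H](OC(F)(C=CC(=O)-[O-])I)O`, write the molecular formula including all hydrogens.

C7H9FIO4-

Heavy atoms from the SMILES: 7 C, 1 F, 1 I, 4 O.
Implicit hydrogens by atom environment:
  3 × C: 1 H each → 3
  2 × C: no H
  2 × O: no H
  1 × C: 3 H
  1 × C: 2 H
  1 × F: no H
  1 × I: no H
  1 × O: 1 H
  1 × O (charge -1): no H
  Total hydrogens = 9.
Net charge -1.
Molecular formula: C7H9FIO4-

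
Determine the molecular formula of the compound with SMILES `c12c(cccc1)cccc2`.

C10H8

Heavy atoms from the SMILES: 10 C.
Implicit hydrogens by atom environment:
  8 × C (aromatic): 1 H each → 8
  2 × C (aromatic): no H
  Total hydrogens = 8.
Molecular formula: C10H8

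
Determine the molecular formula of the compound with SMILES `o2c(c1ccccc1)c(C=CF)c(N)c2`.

C12H10FNO

Heavy atoms from the SMILES: 12 C, 1 F, 1 N, 1 O.
Implicit hydrogens by atom environment:
  6 × C (aromatic): 1 H each → 6
  4 × C (aromatic): no H
  2 × C: 1 H each → 2
  1 × F: no H
  1 × N: 2 H
  1 × O (aromatic): no H
  Total hydrogens = 10.
Molecular formula: C12H10FNO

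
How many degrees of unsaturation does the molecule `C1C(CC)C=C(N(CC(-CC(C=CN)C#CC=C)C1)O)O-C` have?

Molecular formula from the SMILES: C18H28N2O2.
DoU = (2C + 2 + N − H − X)/2 = (2·18 + 2 + 2 − 28 − 0)/2 = 12/2 = 6.
(Structurally: 1 ring(s) + 5 π bond(s) = 6.)

6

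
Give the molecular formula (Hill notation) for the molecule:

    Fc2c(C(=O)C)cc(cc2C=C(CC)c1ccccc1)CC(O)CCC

C23H27FO2

Heavy atoms from the SMILES: 23 C, 1 F, 2 O.
Implicit hydrogens by atom environment:
  7 × C (aromatic): 1 H each → 7
  5 × C (aromatic): no H
  4 × C: 2 H each → 8
  3 × C: 3 H each → 9
  2 × C: 1 H each → 2
  2 × C: no H
  1 × F: no H
  1 × O: 1 H
  1 × O: no H
  Total hydrogens = 27.
Molecular formula: C23H27FO2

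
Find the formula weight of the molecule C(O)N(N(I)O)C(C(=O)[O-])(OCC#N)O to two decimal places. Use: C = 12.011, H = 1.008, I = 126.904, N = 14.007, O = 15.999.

332.03

Molecular formula: C5H7IN3O6-.
M = 5×12.011 + 7×1.008 + 1×126.904 + 3×14.007 + 6×15.999 = 332.03 g/mol.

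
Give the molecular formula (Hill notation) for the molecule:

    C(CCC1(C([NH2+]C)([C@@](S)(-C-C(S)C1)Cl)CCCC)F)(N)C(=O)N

C15H30ClFN3OS2+

Heavy atoms from the SMILES: 15 C, 1 Cl, 1 F, 3 N, 1 O, 2 S.
Implicit hydrogens by atom environment:
  7 × C: 2 H each → 14
  4 × C: no H
  2 × C: 3 H each → 6
  2 × C: 1 H each → 2
  2 × N: 2 H each → 4
  2 × S: 1 H each → 2
  1 × Cl: no H
  1 × F: no H
  1 × N (charge +1): 2 H
  1 × O: no H
  Total hydrogens = 30.
Net charge +1.
Molecular formula: C15H30ClFN3OS2+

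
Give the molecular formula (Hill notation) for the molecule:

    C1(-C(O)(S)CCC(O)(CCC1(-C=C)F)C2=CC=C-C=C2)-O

Heavy atoms from the SMILES: 16 C, 1 F, 3 O, 1 S.
Implicit hydrogens by atom environment:
  5 × C: 2 H each → 10
  5 × C (aromatic): 1 H each → 5
  3 × C: no H
  3 × O: 1 H each → 3
  2 × C: 1 H each → 2
  1 × C (aromatic): no H
  1 × F: no H
  1 × S: 1 H
  Total hydrogens = 21.
Molecular formula: C16H21FO3S

C16H21FO3S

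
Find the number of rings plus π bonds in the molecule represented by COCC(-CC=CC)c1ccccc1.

Molecular formula from the SMILES: C13H18O.
DoU = (2C + 2 + N − H − X)/2 = (2·13 + 2 + 0 − 18 − 0)/2 = 10/2 = 5.
(Structurally: 1 ring(s) + 4 π bond(s) = 5.)

5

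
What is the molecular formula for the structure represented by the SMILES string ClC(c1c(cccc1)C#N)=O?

Heavy atoms from the SMILES: 8 C, 1 Cl, 1 N, 1 O.
Implicit hydrogens by atom environment:
  4 × C (aromatic): 1 H each → 4
  2 × C (aromatic): no H
  2 × C: no H
  1 × Cl: no H
  1 × N: no H
  1 × O: no H
  Total hydrogens = 4.
Molecular formula: C8H4ClNO

C8H4ClNO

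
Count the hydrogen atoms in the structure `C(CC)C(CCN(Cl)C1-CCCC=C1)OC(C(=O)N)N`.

26

Hydrogens are implicit in SMILES; fill each atom to its normal valence:
  7 × C: 2 H each → 14
  5 × C: 1 H each → 5
  2 × N: 2 H each → 4
  2 × O: no H
  1 × C: 3 H
  1 × C: no H
  1 × Cl: no H
  1 × N: no H
  Total hydrogens = 26.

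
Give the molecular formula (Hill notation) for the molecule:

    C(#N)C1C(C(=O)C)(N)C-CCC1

C9H14N2O

Heavy atoms from the SMILES: 9 C, 2 N, 1 O.
Implicit hydrogens by atom environment:
  4 × C: 2 H each → 8
  3 × C: no H
  1 × C: 3 H
  1 × C: 1 H
  1 × N: 2 H
  1 × N: no H
  1 × O: no H
  Total hydrogens = 14.
Molecular formula: C9H14N2O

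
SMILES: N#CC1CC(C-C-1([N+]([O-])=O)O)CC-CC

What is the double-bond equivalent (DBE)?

4

Molecular formula from the SMILES: C10H16N2O3.
DoU = (2C + 2 + N − H − X)/2 = (2·10 + 2 + 2 − 16 − 0)/2 = 8/2 = 4.
(Structurally: 1 ring(s) + 3 π bond(s) = 4.)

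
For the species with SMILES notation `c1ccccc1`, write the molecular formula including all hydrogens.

Heavy atoms from the SMILES: 6 C.
Implicit hydrogens by atom environment:
  6 × C (aromatic): 1 H each → 6
  Total hydrogens = 6.
Molecular formula: C6H6

C6H6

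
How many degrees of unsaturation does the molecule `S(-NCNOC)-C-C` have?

0

Molecular formula from the SMILES: C4H12N2OS.
DoU = (2C + 2 + N − H − X)/2 = (2·4 + 2 + 2 − 12 − 0)/2 = 0/2 = 0.
(Structurally: 0 ring(s) + 0 π bond(s) = 0.)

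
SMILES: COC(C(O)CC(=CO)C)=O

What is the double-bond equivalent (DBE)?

2

Molecular formula from the SMILES: C7H12O4.
DoU = (2C + 2 + N − H − X)/2 = (2·7 + 2 + 0 − 12 − 0)/2 = 4/2 = 2.
(Structurally: 0 ring(s) + 2 π bond(s) = 2.)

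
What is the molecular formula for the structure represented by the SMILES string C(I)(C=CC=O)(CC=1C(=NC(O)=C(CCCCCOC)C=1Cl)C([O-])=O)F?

Heavy atoms from the SMILES: 17 C, 1 Cl, 1 F, 1 I, 1 N, 5 O.
Implicit hydrogens by atom environment:
  6 × C: 2 H each → 12
  5 × C (aromatic): no H
  3 × C: 1 H each → 3
  3 × O: no H
  2 × C: no H
  1 × C: 3 H
  1 × Cl: no H
  1 × F: no H
  1 × I: no H
  1 × N (aromatic): no H
  1 × O: 1 H
  1 × O (charge -1): no H
  Total hydrogens = 19.
Net charge -1.
Molecular formula: C17H19ClFINO5-

C17H19ClFINO5-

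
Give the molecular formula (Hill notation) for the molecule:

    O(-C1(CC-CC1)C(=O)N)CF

C7H12FNO2

Heavy atoms from the SMILES: 7 C, 1 F, 1 N, 2 O.
Implicit hydrogens by atom environment:
  5 × C: 2 H each → 10
  2 × C: no H
  2 × O: no H
  1 × F: no H
  1 × N: 2 H
  Total hydrogens = 12.
Molecular formula: C7H12FNO2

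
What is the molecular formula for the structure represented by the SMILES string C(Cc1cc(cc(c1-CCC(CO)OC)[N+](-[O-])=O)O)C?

C14H21NO5

Heavy atoms from the SMILES: 14 C, 1 N, 5 O.
Implicit hydrogens by atom environment:
  5 × C: 2 H each → 10
  4 × C (aromatic): no H
  2 × C: 3 H each → 6
  2 × C (aromatic): 1 H each → 2
  2 × O: 1 H each → 2
  2 × O: no H
  1 × C: 1 H
  1 × N (charge +1): no H
  1 × O (charge -1): no H
  Total hydrogens = 21.
Molecular formula: C14H21NO5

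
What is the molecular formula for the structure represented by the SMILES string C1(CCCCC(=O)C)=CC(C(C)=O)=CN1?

Heavy atoms from the SMILES: 12 C, 1 N, 2 O.
Implicit hydrogens by atom environment:
  4 × C: 2 H each → 8
  2 × C: 3 H each → 6
  2 × C (aromatic): 1 H each → 2
  2 × C (aromatic): no H
  2 × C: no H
  2 × O: no H
  1 × N (aromatic): 1 H
  Total hydrogens = 17.
Molecular formula: C12H17NO2

C12H17NO2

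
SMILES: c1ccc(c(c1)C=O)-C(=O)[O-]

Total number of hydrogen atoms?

Hydrogens are implicit in SMILES; fill each atom to its normal valence:
  4 × C (aromatic): 1 H each → 4
  2 × C (aromatic): no H
  2 × O: no H
  1 × C: 1 H
  1 × C: no H
  1 × O (charge -1): no H
  Total hydrogens = 5.

5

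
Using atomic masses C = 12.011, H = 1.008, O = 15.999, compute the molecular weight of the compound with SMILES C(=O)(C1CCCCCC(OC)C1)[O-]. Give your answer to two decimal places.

185.24

Molecular formula: C10H17O3-.
M = 10×12.011 + 17×1.008 + 3×15.999 = 185.24 g/mol.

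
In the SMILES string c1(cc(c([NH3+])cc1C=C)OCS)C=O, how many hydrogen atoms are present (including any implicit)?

Hydrogens are implicit in SMILES; fill each atom to its normal valence:
  4 × C (aromatic): no H
  2 × C: 2 H each → 4
  2 × C (aromatic): 1 H each → 2
  2 × C: 1 H each → 2
  2 × O: no H
  1 × N (charge +1): 3 H
  1 × S: 1 H
  Total hydrogens = 12.

12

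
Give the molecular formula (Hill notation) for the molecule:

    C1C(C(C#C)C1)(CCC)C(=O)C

C11H16O

Heavy atoms from the SMILES: 11 C, 1 O.
Implicit hydrogens by atom environment:
  4 × C: 2 H each → 8
  3 × C: no H
  2 × C: 3 H each → 6
  2 × C: 1 H each → 2
  1 × O: no H
  Total hydrogens = 16.
Molecular formula: C11H16O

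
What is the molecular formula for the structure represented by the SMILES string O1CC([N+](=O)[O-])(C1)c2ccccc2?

Heavy atoms from the SMILES: 9 C, 1 N, 3 O.
Implicit hydrogens by atom environment:
  5 × C (aromatic): 1 H each → 5
  2 × C: 2 H each → 4
  2 × O: no H
  1 × C: no H
  1 × C (aromatic): no H
  1 × N (charge +1): no H
  1 × O (charge -1): no H
  Total hydrogens = 9.
Molecular formula: C9H9NO3

C9H9NO3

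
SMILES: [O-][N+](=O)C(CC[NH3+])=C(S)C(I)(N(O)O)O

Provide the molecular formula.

C5H11IN3O5S+

Heavy atoms from the SMILES: 5 C, 1 I, 3 N, 5 O, 1 S.
Implicit hydrogens by atom environment:
  3 × C: no H
  3 × O: 1 H each → 3
  2 × C: 2 H each → 4
  1 × I: no H
  1 × N (charge +1): 3 H
  1 × N: no H
  1 × N (charge +1): no H
  1 × O: no H
  1 × O (charge -1): no H
  1 × S: 1 H
  Total hydrogens = 11.
Net charge +1.
Molecular formula: C5H11IN3O5S+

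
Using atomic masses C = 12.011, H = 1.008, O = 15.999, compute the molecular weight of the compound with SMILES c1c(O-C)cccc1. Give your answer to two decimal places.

Molecular formula: C7H8O.
M = 7×12.011 + 8×1.008 + 1×15.999 = 108.14 g/mol.

108.14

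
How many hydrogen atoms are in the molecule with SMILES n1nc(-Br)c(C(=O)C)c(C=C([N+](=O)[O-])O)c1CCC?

12

Hydrogens are implicit in SMILES; fill each atom to its normal valence:
  4 × C (aromatic): no H
  2 × C: 3 H each → 6
  2 × C: 2 H each → 4
  2 × C: no H
  2 × N (aromatic): no H
  2 × O: no H
  1 × Br: no H
  1 × C: 1 H
  1 × N (charge +1): no H
  1 × O: 1 H
  1 × O (charge -1): no H
  Total hydrogens = 12.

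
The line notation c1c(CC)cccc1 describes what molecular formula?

Heavy atoms from the SMILES: 8 C.
Implicit hydrogens by atom environment:
  5 × C (aromatic): 1 H each → 5
  1 × C: 3 H
  1 × C: 2 H
  1 × C (aromatic): no H
  Total hydrogens = 10.
Molecular formula: C8H10

C8H10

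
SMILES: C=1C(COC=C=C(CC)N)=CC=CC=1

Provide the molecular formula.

C12H15NO

Heavy atoms from the SMILES: 12 C, 1 N, 1 O.
Implicit hydrogens by atom environment:
  5 × C (aromatic): 1 H each → 5
  2 × C: 2 H each → 4
  2 × C: no H
  1 × C: 3 H
  1 × C: 1 H
  1 × C (aromatic): no H
  1 × N: 2 H
  1 × O: no H
  Total hydrogens = 15.
Molecular formula: C12H15NO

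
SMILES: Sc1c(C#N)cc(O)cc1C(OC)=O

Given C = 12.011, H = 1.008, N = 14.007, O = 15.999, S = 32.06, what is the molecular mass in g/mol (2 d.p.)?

Molecular formula: C9H7NO3S.
M = 9×12.011 + 7×1.008 + 1×14.007 + 3×15.999 + 1×32.06 = 209.22 g/mol.

209.22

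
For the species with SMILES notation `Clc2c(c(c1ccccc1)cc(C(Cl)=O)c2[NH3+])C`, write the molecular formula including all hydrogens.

Heavy atoms from the SMILES: 14 C, 2 Cl, 1 N, 1 O.
Implicit hydrogens by atom environment:
  6 × C (aromatic): 1 H each → 6
  6 × C (aromatic): no H
  2 × Cl: no H
  1 × C: 3 H
  1 × C: no H
  1 × N (charge +1): 3 H
  1 × O: no H
  Total hydrogens = 12.
Net charge +1.
Molecular formula: C14H12Cl2NO+

C14H12Cl2NO+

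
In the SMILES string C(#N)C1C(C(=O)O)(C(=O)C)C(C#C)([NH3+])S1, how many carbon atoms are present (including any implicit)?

9

The symbol for carbon appears 9 times in the SMILES.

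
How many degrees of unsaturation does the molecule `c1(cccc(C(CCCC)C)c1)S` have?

4

Molecular formula from the SMILES: C12H18S.
DoU = (2C + 2 + N − H − X)/2 = (2·12 + 2 + 0 − 18 − 0)/2 = 8/2 = 4.
(Structurally: 1 ring(s) + 3 π bond(s) = 4.)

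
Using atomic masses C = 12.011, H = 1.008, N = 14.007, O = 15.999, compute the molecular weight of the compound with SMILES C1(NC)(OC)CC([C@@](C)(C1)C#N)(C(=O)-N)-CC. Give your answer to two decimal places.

239.32

Molecular formula: C12H21N3O2.
M = 12×12.011 + 21×1.008 + 3×14.007 + 2×15.999 = 239.32 g/mol.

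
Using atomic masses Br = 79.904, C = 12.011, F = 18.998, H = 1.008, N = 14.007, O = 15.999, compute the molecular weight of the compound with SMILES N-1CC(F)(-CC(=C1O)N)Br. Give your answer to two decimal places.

Molecular formula: C5H8BrFN2O.
M = 1×79.904 + 5×12.011 + 1×18.998 + 8×1.008 + 2×14.007 + 1×15.999 = 211.03 g/mol.

211.03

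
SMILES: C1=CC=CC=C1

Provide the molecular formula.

C6H6

Heavy atoms from the SMILES: 6 C.
Implicit hydrogens by atom environment:
  6 × C (aromatic): 1 H each → 6
  Total hydrogens = 6.
Molecular formula: C6H6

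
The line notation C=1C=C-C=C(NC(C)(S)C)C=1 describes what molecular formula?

C9H13NS

Heavy atoms from the SMILES: 9 C, 1 N, 1 S.
Implicit hydrogens by atom environment:
  5 × C (aromatic): 1 H each → 5
  2 × C: 3 H each → 6
  1 × C: no H
  1 × C (aromatic): no H
  1 × N: 1 H
  1 × S: 1 H
  Total hydrogens = 13.
Molecular formula: C9H13NS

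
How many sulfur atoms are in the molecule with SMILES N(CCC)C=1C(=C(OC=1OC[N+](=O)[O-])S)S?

2

The symbol for sulfur appears 2 times in the SMILES.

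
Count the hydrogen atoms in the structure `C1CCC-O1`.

Hydrogens are implicit in SMILES; fill each atom to its normal valence:
  4 × C: 2 H each → 8
  1 × O: no H
  Total hydrogens = 8.

8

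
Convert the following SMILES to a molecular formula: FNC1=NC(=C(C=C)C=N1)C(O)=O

C7H6FN3O2

Heavy atoms from the SMILES: 7 C, 1 F, 3 N, 2 O.
Implicit hydrogens by atom environment:
  3 × C (aromatic): no H
  2 × N (aromatic): no H
  1 × C: 2 H
  1 × C (aromatic): 1 H
  1 × C: 1 H
  1 × C: no H
  1 × F: no H
  1 × N: 1 H
  1 × O: 1 H
  1 × O: no H
  Total hydrogens = 6.
Molecular formula: C7H6FN3O2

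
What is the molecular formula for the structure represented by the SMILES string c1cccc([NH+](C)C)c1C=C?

C10H14N+

Heavy atoms from the SMILES: 10 C, 1 N.
Implicit hydrogens by atom environment:
  4 × C (aromatic): 1 H each → 4
  2 × C: 3 H each → 6
  2 × C (aromatic): no H
  1 × C: 2 H
  1 × C: 1 H
  1 × N (charge +1): 1 H
  Total hydrogens = 14.
Net charge +1.
Molecular formula: C10H14N+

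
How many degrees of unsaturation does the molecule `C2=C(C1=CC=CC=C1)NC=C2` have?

Molecular formula from the SMILES: C10H9N.
DoU = (2C + 2 + N − H − X)/2 = (2·10 + 2 + 1 − 9 − 0)/2 = 14/2 = 7.
(Structurally: 2 ring(s) + 5 π bond(s) = 7.)

7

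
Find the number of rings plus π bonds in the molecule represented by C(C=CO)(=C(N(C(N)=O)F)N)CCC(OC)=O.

4

Molecular formula from the SMILES: C9H14FN3O4.
DoU = (2C + 2 + N − H − X)/2 = (2·9 + 2 + 3 − 14 − 1)/2 = 8/2 = 4.
(Structurally: 0 ring(s) + 4 π bond(s) = 4.)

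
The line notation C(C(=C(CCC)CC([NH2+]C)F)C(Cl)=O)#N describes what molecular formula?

Heavy atoms from the SMILES: 10 C, 1 Cl, 1 F, 2 N, 1 O.
Implicit hydrogens by atom environment:
  4 × C: no H
  3 × C: 2 H each → 6
  2 × C: 3 H each → 6
  1 × C: 1 H
  1 × Cl: no H
  1 × F: no H
  1 × N (charge +1): 2 H
  1 × N: no H
  1 × O: no H
  Total hydrogens = 15.
Net charge +1.
Molecular formula: C10H15ClFN2O+

C10H15ClFN2O+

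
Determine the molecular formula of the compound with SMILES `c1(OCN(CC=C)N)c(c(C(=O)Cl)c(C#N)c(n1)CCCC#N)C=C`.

C17H18ClN5O2

Heavy atoms from the SMILES: 17 C, 1 Cl, 5 N, 2 O.
Implicit hydrogens by atom environment:
  7 × C: 2 H each → 14
  5 × C (aromatic): no H
  3 × C: no H
  3 × N: no H
  2 × C: 1 H each → 2
  2 × O: no H
  1 × Cl: no H
  1 × N: 2 H
  1 × N (aromatic): no H
  Total hydrogens = 18.
Molecular formula: C17H18ClN5O2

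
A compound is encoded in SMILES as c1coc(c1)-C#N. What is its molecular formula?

C5H3NO

Heavy atoms from the SMILES: 5 C, 1 N, 1 O.
Implicit hydrogens by atom environment:
  3 × C (aromatic): 1 H each → 3
  1 × C (aromatic): no H
  1 × C: no H
  1 × N: no H
  1 × O (aromatic): no H
  Total hydrogens = 3.
Molecular formula: C5H3NO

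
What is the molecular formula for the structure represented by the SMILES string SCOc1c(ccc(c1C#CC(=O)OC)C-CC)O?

C14H16O4S

Heavy atoms from the SMILES: 14 C, 4 O, 1 S.
Implicit hydrogens by atom environment:
  4 × C (aromatic): no H
  3 × C: 2 H each → 6
  3 × C: no H
  3 × O: no H
  2 × C: 3 H each → 6
  2 × C (aromatic): 1 H each → 2
  1 × O: 1 H
  1 × S: 1 H
  Total hydrogens = 16.
Molecular formula: C14H16O4S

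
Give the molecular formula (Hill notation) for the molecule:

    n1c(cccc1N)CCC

Heavy atoms from the SMILES: 8 C, 2 N.
Implicit hydrogens by atom environment:
  3 × C (aromatic): 1 H each → 3
  2 × C: 2 H each → 4
  2 × C (aromatic): no H
  1 × C: 3 H
  1 × N: 2 H
  1 × N (aromatic): no H
  Total hydrogens = 12.
Molecular formula: C8H12N2

C8H12N2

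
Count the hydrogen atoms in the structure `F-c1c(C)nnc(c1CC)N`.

Hydrogens are implicit in SMILES; fill each atom to its normal valence:
  4 × C (aromatic): no H
  2 × C: 3 H each → 6
  2 × N (aromatic): no H
  1 × C: 2 H
  1 × F: no H
  1 × N: 2 H
  Total hydrogens = 10.

10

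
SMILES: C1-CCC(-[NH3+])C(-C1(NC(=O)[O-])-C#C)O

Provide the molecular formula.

Heavy atoms from the SMILES: 9 C, 2 N, 3 O.
Implicit hydrogens by atom environment:
  3 × C: 2 H each → 6
  3 × C: 1 H each → 3
  3 × C: no H
  1 × N (charge +1): 3 H
  1 × N: 1 H
  1 × O: 1 H
  1 × O: no H
  1 × O (charge -1): no H
  Total hydrogens = 14.
Molecular formula: C9H14N2O3

C9H14N2O3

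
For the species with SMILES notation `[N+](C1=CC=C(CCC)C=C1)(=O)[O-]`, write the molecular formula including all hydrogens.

Heavy atoms from the SMILES: 9 C, 1 N, 2 O.
Implicit hydrogens by atom environment:
  4 × C (aromatic): 1 H each → 4
  2 × C: 2 H each → 4
  2 × C (aromatic): no H
  1 × C: 3 H
  1 × N (charge +1): no H
  1 × O: no H
  1 × O (charge -1): no H
  Total hydrogens = 11.
Molecular formula: C9H11NO2

C9H11NO2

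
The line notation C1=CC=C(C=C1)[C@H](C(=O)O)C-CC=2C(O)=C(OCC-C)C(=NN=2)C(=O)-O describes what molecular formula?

Heavy atoms from the SMILES: 18 C, 2 N, 6 O.
Implicit hydrogens by atom environment:
  5 × C (aromatic): 1 H each → 5
  5 × C (aromatic): no H
  4 × C: 2 H each → 8
  3 × O: 1 H each → 3
  3 × O: no H
  2 × C: no H
  2 × N (aromatic): no H
  1 × C: 3 H
  1 × C: 1 H
  Total hydrogens = 20.
Molecular formula: C18H20N2O6

C18H20N2O6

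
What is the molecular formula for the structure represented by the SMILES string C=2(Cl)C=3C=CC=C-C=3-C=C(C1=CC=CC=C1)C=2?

Heavy atoms from the SMILES: 16 C, 1 Cl.
Implicit hydrogens by atom environment:
  11 × C (aromatic): 1 H each → 11
  5 × C (aromatic): no H
  1 × Cl: no H
  Total hydrogens = 11.
Molecular formula: C16H11Cl

C16H11Cl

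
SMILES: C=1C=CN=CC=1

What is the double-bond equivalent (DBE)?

4

Molecular formula from the SMILES: C5H5N.
DoU = (2C + 2 + N − H − X)/2 = (2·5 + 2 + 1 − 5 − 0)/2 = 8/2 = 4.
(Structurally: 1 ring(s) + 3 π bond(s) = 4.)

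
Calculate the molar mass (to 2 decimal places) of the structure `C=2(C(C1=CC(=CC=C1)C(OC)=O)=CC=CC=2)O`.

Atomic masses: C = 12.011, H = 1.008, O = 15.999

228.25

Molecular formula: C14H12O3.
M = 14×12.011 + 12×1.008 + 3×15.999 = 228.25 g/mol.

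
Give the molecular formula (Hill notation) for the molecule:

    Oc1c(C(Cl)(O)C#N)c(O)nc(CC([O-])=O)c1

C9H6ClN2O5-

Heavy atoms from the SMILES: 9 C, 1 Cl, 2 N, 5 O.
Implicit hydrogens by atom environment:
  4 × C (aromatic): no H
  3 × C: no H
  3 × O: 1 H each → 3
  1 × C: 2 H
  1 × C (aromatic): 1 H
  1 × Cl: no H
  1 × N (aromatic): no H
  1 × N: no H
  1 × O: no H
  1 × O (charge -1): no H
  Total hydrogens = 6.
Net charge -1.
Molecular formula: C9H6ClN2O5-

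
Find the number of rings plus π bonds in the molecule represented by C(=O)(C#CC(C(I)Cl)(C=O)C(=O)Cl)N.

5

Molecular formula from the SMILES: C7H4Cl2INO3.
DoU = (2C + 2 + N − H − X)/2 = (2·7 + 2 + 1 − 4 − 3)/2 = 10/2 = 5.
(Structurally: 0 ring(s) + 5 π bond(s) = 5.)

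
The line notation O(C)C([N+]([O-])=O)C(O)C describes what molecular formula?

Heavy atoms from the SMILES: 4 C, 1 N, 4 O.
Implicit hydrogens by atom environment:
  2 × C: 3 H each → 6
  2 × C: 1 H each → 2
  2 × O: no H
  1 × N (charge +1): no H
  1 × O: 1 H
  1 × O (charge -1): no H
  Total hydrogens = 9.
Molecular formula: C4H9NO4

C4H9NO4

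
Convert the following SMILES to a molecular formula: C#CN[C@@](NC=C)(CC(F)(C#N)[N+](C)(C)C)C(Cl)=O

C12H17ClFN4O+

Heavy atoms from the SMILES: 12 C, 1 Cl, 1 F, 4 N, 1 O.
Implicit hydrogens by atom environment:
  5 × C: no H
  3 × C: 3 H each → 9
  2 × C: 2 H each → 4
  2 × C: 1 H each → 2
  2 × N: 1 H each → 2
  1 × Cl: no H
  1 × F: no H
  1 × N (charge +1): no H
  1 × N: no H
  1 × O: no H
  Total hydrogens = 17.
Net charge +1.
Molecular formula: C12H17ClFN4O+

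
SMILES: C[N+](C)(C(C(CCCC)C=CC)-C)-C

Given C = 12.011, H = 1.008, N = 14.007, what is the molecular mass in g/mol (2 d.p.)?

Molecular formula: C13H28N+.
M = 13×12.011 + 28×1.008 + 1×14.007 = 198.37 g/mol.

198.37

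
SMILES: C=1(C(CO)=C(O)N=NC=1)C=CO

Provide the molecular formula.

C7H8N2O3

Heavy atoms from the SMILES: 7 C, 2 N, 3 O.
Implicit hydrogens by atom environment:
  3 × C (aromatic): no H
  3 × O: 1 H each → 3
  2 × C: 1 H each → 2
  2 × N (aromatic): no H
  1 × C: 2 H
  1 × C (aromatic): 1 H
  Total hydrogens = 8.
Molecular formula: C7H8N2O3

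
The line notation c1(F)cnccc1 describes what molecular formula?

Heavy atoms from the SMILES: 5 C, 1 F, 1 N.
Implicit hydrogens by atom environment:
  4 × C (aromatic): 1 H each → 4
  1 × C (aromatic): no H
  1 × F: no H
  1 × N (aromatic): no H
  Total hydrogens = 4.
Molecular formula: C5H4FN

C5H4FN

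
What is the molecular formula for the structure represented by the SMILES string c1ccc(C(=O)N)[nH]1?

Heavy atoms from the SMILES: 5 C, 2 N, 1 O.
Implicit hydrogens by atom environment:
  3 × C (aromatic): 1 H each → 3
  1 × C (aromatic): no H
  1 × C: no H
  1 × N: 2 H
  1 × N (aromatic): 1 H
  1 × O: no H
  Total hydrogens = 6.
Molecular formula: C5H6N2O

C5H6N2O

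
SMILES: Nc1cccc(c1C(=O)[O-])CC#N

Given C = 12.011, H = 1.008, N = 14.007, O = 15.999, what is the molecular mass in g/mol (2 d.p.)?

175.17

Molecular formula: C9H7N2O2-.
M = 9×12.011 + 7×1.008 + 2×14.007 + 2×15.999 = 175.17 g/mol.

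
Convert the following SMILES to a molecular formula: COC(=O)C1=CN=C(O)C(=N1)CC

C8H10N2O3

Heavy atoms from the SMILES: 8 C, 2 N, 3 O.
Implicit hydrogens by atom environment:
  3 × C (aromatic): no H
  2 × C: 3 H each → 6
  2 × N (aromatic): no H
  2 × O: no H
  1 × C: 2 H
  1 × C (aromatic): 1 H
  1 × C: no H
  1 × O: 1 H
  Total hydrogens = 10.
Molecular formula: C8H10N2O3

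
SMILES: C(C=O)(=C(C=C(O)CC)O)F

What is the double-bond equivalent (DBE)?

3

Molecular formula from the SMILES: C7H9FO3.
DoU = (2C + 2 + N − H − X)/2 = (2·7 + 2 + 0 − 9 − 1)/2 = 6/2 = 3.
(Structurally: 0 ring(s) + 3 π bond(s) = 3.)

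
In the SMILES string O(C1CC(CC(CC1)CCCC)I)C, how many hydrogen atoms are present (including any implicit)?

Hydrogens are implicit in SMILES; fill each atom to its normal valence:
  7 × C: 2 H each → 14
  3 × C: 1 H each → 3
  2 × C: 3 H each → 6
  1 × I: no H
  1 × O: no H
  Total hydrogens = 23.

23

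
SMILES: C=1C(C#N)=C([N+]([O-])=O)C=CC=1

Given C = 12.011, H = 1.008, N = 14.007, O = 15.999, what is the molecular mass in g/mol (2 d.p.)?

148.12

Molecular formula: C7H4N2O2.
M = 7×12.011 + 4×1.008 + 2×14.007 + 2×15.999 = 148.12 g/mol.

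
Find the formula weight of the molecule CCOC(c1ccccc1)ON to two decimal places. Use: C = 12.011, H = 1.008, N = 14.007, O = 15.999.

Molecular formula: C9H13NO2.
M = 9×12.011 + 13×1.008 + 1×14.007 + 2×15.999 = 167.21 g/mol.

167.21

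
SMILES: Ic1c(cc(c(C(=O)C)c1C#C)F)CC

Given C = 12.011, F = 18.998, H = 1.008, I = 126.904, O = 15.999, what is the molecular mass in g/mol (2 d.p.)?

Molecular formula: C12H10FIO.
M = 12×12.011 + 1×18.998 + 10×1.008 + 1×126.904 + 1×15.999 = 316.11 g/mol.

316.11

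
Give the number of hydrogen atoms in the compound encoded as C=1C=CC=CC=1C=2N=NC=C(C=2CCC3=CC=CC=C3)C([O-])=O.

15

Hydrogens are implicit in SMILES; fill each atom to its normal valence:
  11 × C (aromatic): 1 H each → 11
  5 × C (aromatic): no H
  2 × C: 2 H each → 4
  2 × N (aromatic): no H
  1 × C: no H
  1 × O: no H
  1 × O (charge -1): no H
  Total hydrogens = 15.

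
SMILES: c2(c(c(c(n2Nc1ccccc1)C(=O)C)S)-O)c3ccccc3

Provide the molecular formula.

Heavy atoms from the SMILES: 18 C, 2 N, 2 O, 1 S.
Implicit hydrogens by atom environment:
  10 × C (aromatic): 1 H each → 10
  6 × C (aromatic): no H
  1 × C: 3 H
  1 × C: no H
  1 × N: 1 H
  1 × N (aromatic): no H
  1 × O: 1 H
  1 × O: no H
  1 × S: 1 H
  Total hydrogens = 16.
Molecular formula: C18H16N2O2S

C18H16N2O2S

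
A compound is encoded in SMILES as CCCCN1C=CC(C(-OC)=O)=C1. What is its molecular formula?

Heavy atoms from the SMILES: 10 C, 1 N, 2 O.
Implicit hydrogens by atom environment:
  3 × C: 2 H each → 6
  3 × C (aromatic): 1 H each → 3
  2 × C: 3 H each → 6
  2 × O: no H
  1 × C (aromatic): no H
  1 × C: no H
  1 × N (aromatic): no H
  Total hydrogens = 15.
Molecular formula: C10H15NO2

C10H15NO2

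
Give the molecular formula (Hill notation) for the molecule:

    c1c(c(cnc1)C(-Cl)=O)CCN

C8H9ClN2O

Heavy atoms from the SMILES: 8 C, 1 Cl, 2 N, 1 O.
Implicit hydrogens by atom environment:
  3 × C (aromatic): 1 H each → 3
  2 × C: 2 H each → 4
  2 × C (aromatic): no H
  1 × C: no H
  1 × Cl: no H
  1 × N: 2 H
  1 × N (aromatic): no H
  1 × O: no H
  Total hydrogens = 9.
Molecular formula: C8H9ClN2O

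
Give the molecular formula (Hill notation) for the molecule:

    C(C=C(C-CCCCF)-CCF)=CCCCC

Heavy atoms from the SMILES: 15 C, 2 F.
Implicit hydrogens by atom environment:
  10 × C: 2 H each → 20
  3 × C: 1 H each → 3
  2 × F: no H
  1 × C: 3 H
  1 × C: no H
  Total hydrogens = 26.
Molecular formula: C15H26F2

C15H26F2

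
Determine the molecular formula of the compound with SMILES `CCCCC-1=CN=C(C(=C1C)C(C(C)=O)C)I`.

Heavy atoms from the SMILES: 14 C, 1 I, 1 N, 1 O.
Implicit hydrogens by atom environment:
  4 × C: 3 H each → 12
  4 × C (aromatic): no H
  3 × C: 2 H each → 6
  1 × C (aromatic): 1 H
  1 × C: 1 H
  1 × C: no H
  1 × I: no H
  1 × N (aromatic): no H
  1 × O: no H
  Total hydrogens = 20.
Molecular formula: C14H20INO

C14H20INO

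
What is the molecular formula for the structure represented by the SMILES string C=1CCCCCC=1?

Heavy atoms from the SMILES: 7 C.
Implicit hydrogens by atom environment:
  5 × C: 2 H each → 10
  2 × C: 1 H each → 2
  Total hydrogens = 12.
Molecular formula: C7H12

C7H12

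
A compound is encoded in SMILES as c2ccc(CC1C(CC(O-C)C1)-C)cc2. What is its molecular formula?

C14H20O

Heavy atoms from the SMILES: 14 C, 1 O.
Implicit hydrogens by atom environment:
  5 × C (aromatic): 1 H each → 5
  3 × C: 2 H each → 6
  3 × C: 1 H each → 3
  2 × C: 3 H each → 6
  1 × C (aromatic): no H
  1 × O: no H
  Total hydrogens = 20.
Molecular formula: C14H20O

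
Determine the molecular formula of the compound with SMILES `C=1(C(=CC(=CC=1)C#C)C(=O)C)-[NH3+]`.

C10H10NO+

Heavy atoms from the SMILES: 10 C, 1 N, 1 O.
Implicit hydrogens by atom environment:
  3 × C (aromatic): 1 H each → 3
  3 × C (aromatic): no H
  2 × C: no H
  1 × C: 3 H
  1 × C: 1 H
  1 × N (charge +1): 3 H
  1 × O: no H
  Total hydrogens = 10.
Net charge +1.
Molecular formula: C10H10NO+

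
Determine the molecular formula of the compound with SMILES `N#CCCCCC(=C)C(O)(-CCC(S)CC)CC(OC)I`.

Heavy atoms from the SMILES: 16 C, 1 I, 1 N, 2 O, 1 S.
Implicit hydrogens by atom environment:
  9 × C: 2 H each → 18
  3 × C: no H
  2 × C: 3 H each → 6
  2 × C: 1 H each → 2
  1 × I: no H
  1 × N: no H
  1 × O: 1 H
  1 × O: no H
  1 × S: 1 H
  Total hydrogens = 28.
Molecular formula: C16H28INO2S

C16H28INO2S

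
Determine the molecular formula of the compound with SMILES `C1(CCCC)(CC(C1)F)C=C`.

Heavy atoms from the SMILES: 10 C, 1 F.
Implicit hydrogens by atom environment:
  6 × C: 2 H each → 12
  2 × C: 1 H each → 2
  1 × C: 3 H
  1 × C: no H
  1 × F: no H
  Total hydrogens = 17.
Molecular formula: C10H17F

C10H17F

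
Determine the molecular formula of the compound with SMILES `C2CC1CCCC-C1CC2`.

C10H18

Heavy atoms from the SMILES: 10 C.
Implicit hydrogens by atom environment:
  8 × C: 2 H each → 16
  2 × C: 1 H each → 2
  Total hydrogens = 18.
Molecular formula: C10H18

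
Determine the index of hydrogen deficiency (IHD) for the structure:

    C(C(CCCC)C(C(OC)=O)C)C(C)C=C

2

Molecular formula from the SMILES: C14H26O2.
DoU = (2C + 2 + N − H − X)/2 = (2·14 + 2 + 0 − 26 − 0)/2 = 4/2 = 2.
(Structurally: 0 ring(s) + 2 π bond(s) = 2.)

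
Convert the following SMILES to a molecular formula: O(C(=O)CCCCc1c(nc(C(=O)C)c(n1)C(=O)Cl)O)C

C13H15ClN2O5

Heavy atoms from the SMILES: 13 C, 1 Cl, 2 N, 5 O.
Implicit hydrogens by atom environment:
  4 × C: 2 H each → 8
  4 × C (aromatic): no H
  4 × O: no H
  3 × C: no H
  2 × C: 3 H each → 6
  2 × N (aromatic): no H
  1 × Cl: no H
  1 × O: 1 H
  Total hydrogens = 15.
Molecular formula: C13H15ClN2O5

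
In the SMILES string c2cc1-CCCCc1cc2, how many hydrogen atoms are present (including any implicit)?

12

Hydrogens are implicit in SMILES; fill each atom to its normal valence:
  4 × C: 2 H each → 8
  4 × C (aromatic): 1 H each → 4
  2 × C (aromatic): no H
  Total hydrogens = 12.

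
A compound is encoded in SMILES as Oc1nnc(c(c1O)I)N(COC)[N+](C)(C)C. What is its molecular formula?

Heavy atoms from the SMILES: 9 C, 1 I, 4 N, 3 O.
Implicit hydrogens by atom environment:
  4 × C: 3 H each → 12
  4 × C (aromatic): no H
  2 × N (aromatic): no H
  2 × O: 1 H each → 2
  1 × C: 2 H
  1 × I: no H
  1 × N: no H
  1 × N (charge +1): no H
  1 × O: no H
  Total hydrogens = 16.
Net charge +1.
Molecular formula: C9H16IN4O3+

C9H16IN4O3+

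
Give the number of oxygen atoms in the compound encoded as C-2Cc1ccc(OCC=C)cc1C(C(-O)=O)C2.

The symbol for oxygen appears 3 times in the SMILES.

3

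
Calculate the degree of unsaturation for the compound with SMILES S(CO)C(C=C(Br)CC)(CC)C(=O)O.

2

Molecular formula from the SMILES: C9H15BrO3S.
DoU = (2C + 2 + N − H − X)/2 = (2·9 + 2 + 0 − 15 − 1)/2 = 4/2 = 2.
(Structurally: 0 ring(s) + 2 π bond(s) = 2.)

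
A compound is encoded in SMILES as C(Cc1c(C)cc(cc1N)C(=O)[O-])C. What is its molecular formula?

C11H14NO2-

Heavy atoms from the SMILES: 11 C, 1 N, 2 O.
Implicit hydrogens by atom environment:
  4 × C (aromatic): no H
  2 × C: 3 H each → 6
  2 × C: 2 H each → 4
  2 × C (aromatic): 1 H each → 2
  1 × C: no H
  1 × N: 2 H
  1 × O: no H
  1 × O (charge -1): no H
  Total hydrogens = 14.
Net charge -1.
Molecular formula: C11H14NO2-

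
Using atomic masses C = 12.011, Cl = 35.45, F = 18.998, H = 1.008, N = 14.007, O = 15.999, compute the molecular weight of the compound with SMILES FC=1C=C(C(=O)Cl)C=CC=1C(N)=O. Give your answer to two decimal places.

201.58

Molecular formula: C8H5ClFNO2.
M = 8×12.011 + 1×35.45 + 1×18.998 + 5×1.008 + 1×14.007 + 2×15.999 = 201.58 g/mol.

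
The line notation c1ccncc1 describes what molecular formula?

C5H5N

Heavy atoms from the SMILES: 5 C, 1 N.
Implicit hydrogens by atom environment:
  5 × C (aromatic): 1 H each → 5
  1 × N (aromatic): no H
  Total hydrogens = 5.
Molecular formula: C5H5N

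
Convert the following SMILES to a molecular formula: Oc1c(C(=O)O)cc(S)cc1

Heavy atoms from the SMILES: 7 C, 3 O, 1 S.
Implicit hydrogens by atom environment:
  3 × C (aromatic): 1 H each → 3
  3 × C (aromatic): no H
  2 × O: 1 H each → 2
  1 × C: no H
  1 × O: no H
  1 × S: 1 H
  Total hydrogens = 6.
Molecular formula: C7H6O3S

C7H6O3S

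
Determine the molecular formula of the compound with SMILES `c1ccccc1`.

Heavy atoms from the SMILES: 6 C.
Implicit hydrogens by atom environment:
  6 × C (aromatic): 1 H each → 6
  Total hydrogens = 6.
Molecular formula: C6H6

C6H6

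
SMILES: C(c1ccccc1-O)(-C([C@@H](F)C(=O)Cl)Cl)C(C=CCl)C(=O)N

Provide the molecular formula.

Heavy atoms from the SMILES: 14 C, 3 Cl, 1 F, 1 N, 3 O.
Implicit hydrogens by atom environment:
  6 × C: 1 H each → 6
  4 × C (aromatic): 1 H each → 4
  3 × Cl: no H
  2 × C (aromatic): no H
  2 × C: no H
  2 × O: no H
  1 × F: no H
  1 × N: 2 H
  1 × O: 1 H
  Total hydrogens = 13.
Molecular formula: C14H13Cl3FNO3

C14H13Cl3FNO3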